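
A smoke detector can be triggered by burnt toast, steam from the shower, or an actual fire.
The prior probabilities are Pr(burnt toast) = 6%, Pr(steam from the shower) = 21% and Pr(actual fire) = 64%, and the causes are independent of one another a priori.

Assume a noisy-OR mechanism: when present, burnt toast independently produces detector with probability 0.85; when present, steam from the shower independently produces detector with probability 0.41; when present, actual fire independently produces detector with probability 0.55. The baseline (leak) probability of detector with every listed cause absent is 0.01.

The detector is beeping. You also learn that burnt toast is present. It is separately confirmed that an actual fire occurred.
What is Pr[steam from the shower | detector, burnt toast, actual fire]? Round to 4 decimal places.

Pr[steam from the shower | detector, burnt toast, actual fire] ≈ 0.2148

Under noisy-OR, P(detector | causes) = 1 − (1−0.01)·∏(1−qᵢ) over the active causes.
P(detector | burnt toast, actual fire) = 0.933175*0.79 + 0.960573*0.21 = 0.737208 + 0.201720 = 0.938928
Of this, 0.201720 comes from 0.960573*0.21 (the steam from the shower=true cases).
Hence the posterior is 0.201720/0.938928 ≈ 0.2148.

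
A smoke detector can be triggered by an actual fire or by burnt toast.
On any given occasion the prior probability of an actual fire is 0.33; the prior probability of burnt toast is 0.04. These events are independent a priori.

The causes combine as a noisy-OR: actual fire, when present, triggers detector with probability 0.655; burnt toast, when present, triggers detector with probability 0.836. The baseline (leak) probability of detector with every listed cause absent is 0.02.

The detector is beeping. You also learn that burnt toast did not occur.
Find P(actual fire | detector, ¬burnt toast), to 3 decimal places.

Under noisy-OR, P(detector | causes) = 1 − (1−0.02)·∏(1−qᵢ) over the active causes.
By total probability over both values of actual fire:
  P(detector | ¬burnt toast) = 0.02*0.67 + 0.6619*0.33
        = 0.013400 + 0.218427 = 0.231827
The terms with actual fire present sum to 0.218427, so
  P(actual fire | detector, ¬burnt toast) = 0.218427 / 0.231827 ≈ 0.942

P(actual fire | detector, ¬burnt toast) ≈ 0.942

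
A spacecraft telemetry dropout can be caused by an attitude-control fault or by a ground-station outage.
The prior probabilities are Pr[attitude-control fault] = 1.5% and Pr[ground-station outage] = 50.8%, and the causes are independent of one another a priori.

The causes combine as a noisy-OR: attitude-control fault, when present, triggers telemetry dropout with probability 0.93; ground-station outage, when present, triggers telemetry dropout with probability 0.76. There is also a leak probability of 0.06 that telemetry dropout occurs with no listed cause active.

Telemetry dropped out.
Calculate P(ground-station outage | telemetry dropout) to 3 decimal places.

P(ground-station outage | telemetry dropout) ≈ 0.917

Under noisy-OR, P(telemetry dropout | causes) = 1 − (1−0.06)·∏(1−qᵢ) over the active causes.
By total probability over the 4 (attitude-control fault, ground-station outage) configurations:
  P(telemetry dropout) = 0.06×0.985×0.492 + 0.7744×0.985×0.508 + 0.9342×0.015×0.492 + 0.984208×0.015×0.508
        = 0.029077 + 0.387494 + 0.006894 + 0.007500 = 0.430965
Configurations with ground-station outage contribute 0.394994, so
  P(ground-station outage | telemetry dropout) = 0.394994 / 0.430965 ≈ 0.917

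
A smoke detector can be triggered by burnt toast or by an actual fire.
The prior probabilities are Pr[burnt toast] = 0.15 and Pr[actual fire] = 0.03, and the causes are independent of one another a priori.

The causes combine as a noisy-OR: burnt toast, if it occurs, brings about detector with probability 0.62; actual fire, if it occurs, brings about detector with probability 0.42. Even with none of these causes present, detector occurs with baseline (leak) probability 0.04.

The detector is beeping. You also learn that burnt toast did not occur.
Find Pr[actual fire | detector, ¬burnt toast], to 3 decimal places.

Pr[actual fire | detector, ¬burnt toast] ≈ 0.255

Under noisy-OR, P(detector | causes) = 1 − (1−0.04)·∏(1−qᵢ) over the active causes.
P(detector | ¬burnt toast) = 0.04·0.97 + 0.4432·0.03 = 0.038800 + 0.013296 = 0.052096
Restricting to configurations with actual fire present: 0.4432·0.03 = 0.013296.
P(actual fire | detector, ¬burnt toast) = 0.013296 / 0.052096 ≈ 0.255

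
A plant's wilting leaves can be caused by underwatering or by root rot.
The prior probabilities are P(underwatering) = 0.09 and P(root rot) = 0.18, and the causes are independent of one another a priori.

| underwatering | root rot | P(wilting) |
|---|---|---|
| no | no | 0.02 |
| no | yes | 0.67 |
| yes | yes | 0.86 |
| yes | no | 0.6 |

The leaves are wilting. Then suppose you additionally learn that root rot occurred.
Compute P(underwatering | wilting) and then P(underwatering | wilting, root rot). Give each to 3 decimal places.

P(underwatering | wilting) ≈ 0.318; P(underwatering | wilting, root rot) ≈ 0.113

Numerator (weight on configurations with underwatering): 0.044280 + 0.013932 = 0.058212
Denominator P(wilting): 0.02*0.91*0.82 + 0.67*0.91*0.18 + 0.6*0.09*0.82 + 0.86*0.09*0.18 = 0.182882
Posterior = 0.058212 / 0.182882 ≈ 0.318

Now also conditioning on root rot=true:
For the numerator, keep only underwatering=true terms: 0.86×0.09 = 0.077400
The normalizing constant is 0.67×0.91 + 0.86×0.09 = 0.687100
P(underwatering | wilting, root rot) = 0.077400/0.687100 ≈ 0.113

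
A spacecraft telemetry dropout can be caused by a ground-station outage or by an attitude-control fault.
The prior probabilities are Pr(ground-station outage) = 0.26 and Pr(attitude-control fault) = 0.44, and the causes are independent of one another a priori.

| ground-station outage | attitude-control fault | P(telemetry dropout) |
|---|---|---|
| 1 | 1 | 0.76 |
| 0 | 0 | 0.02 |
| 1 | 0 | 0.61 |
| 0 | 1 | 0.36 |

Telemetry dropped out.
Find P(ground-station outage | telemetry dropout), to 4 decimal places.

P(ground-station outage | telemetry dropout) ≈ 0.5834

By total probability over the 4 (ground-station outage, attitude-control fault) configurations:
  P(telemetry dropout) = 0.02*0.74*0.56 + 0.36*0.74*0.44 + 0.61*0.26*0.56 + 0.76*0.26*0.44
        = 0.008288 + 0.117216 + 0.088816 + 0.086944 = 0.301264
The terms with ground-station outage present sum to 0.175760, so
  P(ground-station outage | telemetry dropout) = 0.175760 / 0.301264 ≈ 0.5834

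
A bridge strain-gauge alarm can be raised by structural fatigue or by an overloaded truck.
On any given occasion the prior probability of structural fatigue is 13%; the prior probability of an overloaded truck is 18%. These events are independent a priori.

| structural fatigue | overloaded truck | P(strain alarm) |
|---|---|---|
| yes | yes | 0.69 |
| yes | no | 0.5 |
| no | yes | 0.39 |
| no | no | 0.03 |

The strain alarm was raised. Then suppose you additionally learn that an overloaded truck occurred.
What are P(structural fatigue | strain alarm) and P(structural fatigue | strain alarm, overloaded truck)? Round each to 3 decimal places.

P(structural fatigue | strain alarm) ≈ 0.457; P(structural fatigue | strain alarm, overloaded truck) ≈ 0.209

P(strain alarm) = 0.03×0.87×0.82 + 0.39×0.87×0.18 + 0.5×0.13×0.82 + 0.69×0.13×0.18 = 0.021402 + 0.061074 + 0.053300 + 0.016146 = 0.151922
The structural fatigue-present share is 0.053300 + 0.016146 = 0.069446.
P(structural fatigue | strain alarm) = 0.069446 / 0.151922 ≈ 0.457

Now also conditioning on overloaded truck=true:
For the numerator, keep only structural fatigue=true terms: 0.69·0.13 = 0.089700
Normalizer over all consistent configurations: 0.39·0.87 + 0.69·0.13 = 0.429000
Posterior = 0.089700 / 0.429000 ≈ 0.209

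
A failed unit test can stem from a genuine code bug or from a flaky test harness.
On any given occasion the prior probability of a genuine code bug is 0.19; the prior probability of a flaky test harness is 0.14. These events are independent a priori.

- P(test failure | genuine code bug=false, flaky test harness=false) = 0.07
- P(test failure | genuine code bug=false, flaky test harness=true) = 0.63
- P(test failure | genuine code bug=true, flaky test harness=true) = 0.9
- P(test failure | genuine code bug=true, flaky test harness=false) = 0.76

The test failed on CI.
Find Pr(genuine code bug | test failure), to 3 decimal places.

Pr(genuine code bug | test failure) ≈ 0.552

P(test failure) = 0.07×0.81×0.86 + 0.63×0.81×0.14 + 0.76×0.19×0.86 + 0.9×0.19×0.14 = 0.048762 + 0.071442 + 0.124184 + 0.023940 = 0.268328
The genuine code bug-present share is 0.124184 + 0.023940 = 0.148124.
So P(genuine code bug | test failure) = 0.148124/0.268328 ≈ 0.552.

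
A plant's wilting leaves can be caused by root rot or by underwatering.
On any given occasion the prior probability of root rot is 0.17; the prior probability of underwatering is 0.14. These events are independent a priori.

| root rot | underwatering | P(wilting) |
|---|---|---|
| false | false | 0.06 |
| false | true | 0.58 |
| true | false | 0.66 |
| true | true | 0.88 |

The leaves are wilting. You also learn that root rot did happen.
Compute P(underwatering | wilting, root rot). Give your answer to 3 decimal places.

P(underwatering | wilting, root rot) ≈ 0.178

P(wilting | root rot) = 0.66*0.86 + 0.88*0.14 = 0.567600 + 0.123200 = 0.690800
Restricting to configurations with underwatering present: 0.88*0.14 = 0.123200.
P(underwatering | wilting, root rot) = 0.123200 / 0.690800 ≈ 0.178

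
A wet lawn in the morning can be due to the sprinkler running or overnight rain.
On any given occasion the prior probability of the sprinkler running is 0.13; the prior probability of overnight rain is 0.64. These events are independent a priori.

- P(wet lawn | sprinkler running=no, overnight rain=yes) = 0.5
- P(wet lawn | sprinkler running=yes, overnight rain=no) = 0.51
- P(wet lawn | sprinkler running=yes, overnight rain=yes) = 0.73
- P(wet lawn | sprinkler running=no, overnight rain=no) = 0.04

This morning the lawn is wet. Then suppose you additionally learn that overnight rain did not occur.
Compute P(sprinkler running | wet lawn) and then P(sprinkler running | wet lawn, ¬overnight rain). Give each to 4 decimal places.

P(sprinkler running | wet lawn) ≈ 0.2253; P(sprinkler running | wet lawn, ¬overnight rain) ≈ 0.6558

Enumerate the 4 (sprinkler running, overnight rain) configurations and weight by the priors:
  P(wet lawn) = 0.04*0.87*0.36 + 0.5*0.87*0.64 + 0.51*0.13*0.36 + 0.73*0.13*0.64
        = 0.012528 + 0.278400 + 0.023868 + 0.060736 = 0.375532
Keeping only the sprinkler running-present terms gives 0.084604, so
  P(sprinkler running | wet lawn) = 0.084604 / 0.375532 ≈ 0.2253

With the extra evidence:
Numerator (weight on configurations with sprinkler running): 0.51*0.13 = 0.066300
The normalizing constant is 0.04*0.87 + 0.51*0.13 = 0.101100
P(sprinkler running | wet lawn, ¬overnight rain) = 0.066300/0.101100 ≈ 0.6558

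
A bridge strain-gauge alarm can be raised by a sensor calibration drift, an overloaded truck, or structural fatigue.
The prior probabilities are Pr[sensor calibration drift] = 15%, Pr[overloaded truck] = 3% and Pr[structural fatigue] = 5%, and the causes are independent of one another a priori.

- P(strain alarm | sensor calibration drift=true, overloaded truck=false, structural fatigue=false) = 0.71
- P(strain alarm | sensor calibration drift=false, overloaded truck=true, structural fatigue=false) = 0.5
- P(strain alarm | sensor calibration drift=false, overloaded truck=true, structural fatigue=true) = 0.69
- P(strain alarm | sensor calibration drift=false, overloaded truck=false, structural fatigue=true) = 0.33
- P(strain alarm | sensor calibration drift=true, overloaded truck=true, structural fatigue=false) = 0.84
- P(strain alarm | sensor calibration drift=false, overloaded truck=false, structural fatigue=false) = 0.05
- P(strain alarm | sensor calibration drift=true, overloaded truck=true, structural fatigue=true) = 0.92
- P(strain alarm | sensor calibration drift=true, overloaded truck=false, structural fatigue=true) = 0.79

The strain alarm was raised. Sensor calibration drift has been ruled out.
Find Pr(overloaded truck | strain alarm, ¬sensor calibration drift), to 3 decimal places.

Pr(overloaded truck | strain alarm, ¬sensor calibration drift) ≈ 0.198

Sum P(strain alarm|·) weighted by the priors over the 4 (overloaded truck, structural fatigue) configurations:
  P(strain alarm | ¬sensor calibration drift) = 0.05*0.97*0.95 + 0.33*0.97*0.05 + 0.5*0.03*0.95 + 0.69*0.03*0.05
        = 0.046075 + 0.016005 + 0.014250 + 0.001035 = 0.077365
Keeping only the overloaded truck-present terms gives 0.015285, so
  P(overloaded truck | strain alarm, ¬sensor calibration drift) = 0.015285 / 0.077365 ≈ 0.198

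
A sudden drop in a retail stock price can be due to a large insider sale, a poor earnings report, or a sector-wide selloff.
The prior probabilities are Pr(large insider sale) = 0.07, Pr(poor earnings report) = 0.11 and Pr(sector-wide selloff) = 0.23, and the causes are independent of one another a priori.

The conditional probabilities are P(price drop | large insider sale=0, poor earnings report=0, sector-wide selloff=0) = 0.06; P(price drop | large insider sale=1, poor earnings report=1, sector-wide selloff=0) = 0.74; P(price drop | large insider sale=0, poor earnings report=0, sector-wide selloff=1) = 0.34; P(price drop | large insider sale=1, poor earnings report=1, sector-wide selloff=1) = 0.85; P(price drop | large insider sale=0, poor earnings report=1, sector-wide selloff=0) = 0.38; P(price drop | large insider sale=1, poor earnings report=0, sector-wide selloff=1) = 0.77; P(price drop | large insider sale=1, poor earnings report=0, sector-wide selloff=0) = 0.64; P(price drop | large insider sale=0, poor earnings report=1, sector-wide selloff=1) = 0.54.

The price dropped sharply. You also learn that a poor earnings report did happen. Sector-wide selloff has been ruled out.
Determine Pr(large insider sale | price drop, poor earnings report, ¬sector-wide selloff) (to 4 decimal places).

Pr(large insider sale | price drop, poor earnings report, ¬sector-wide selloff) ≈ 0.1278

Sum P(price drop|·) weighted by the priors over both values of large insider sale:
  P(price drop | poor earnings report, ¬sector-wide selloff) = 0.38*0.93 + 0.74*0.07
        = 0.353400 + 0.051800 = 0.405200
The terms with large insider sale present sum to 0.051800, so
  P(large insider sale | price drop, poor earnings report, ¬sector-wide selloff) = 0.051800 / 0.405200 ≈ 0.1278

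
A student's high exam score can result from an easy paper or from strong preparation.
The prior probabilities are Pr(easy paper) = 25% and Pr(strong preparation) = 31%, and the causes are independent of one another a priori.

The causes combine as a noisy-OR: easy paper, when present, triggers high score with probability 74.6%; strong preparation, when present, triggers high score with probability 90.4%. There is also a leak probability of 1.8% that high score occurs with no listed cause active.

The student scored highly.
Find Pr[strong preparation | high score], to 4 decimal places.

Pr[strong preparation | high score] ≈ 0.6734

Under noisy-OR, P(high score | causes) = 1 − (1−0.018)·∏(1−qᵢ) over the active causes.
Enumerate the 4 (easy paper, strong preparation) configurations and weight by the priors:
  P(high score) = 0.018*0.75*0.69 + 0.905728*0.75*0.31 + 0.750572*0.25*0.69 + 0.976055*0.25*0.31
        = 0.009315 + 0.210582 + 0.129474 + 0.075644 = 0.425015
Keeping only the strong preparation-present terms gives 0.286226, so
  P(strong preparation | high score) = 0.286226 / 0.425015 ≈ 0.6734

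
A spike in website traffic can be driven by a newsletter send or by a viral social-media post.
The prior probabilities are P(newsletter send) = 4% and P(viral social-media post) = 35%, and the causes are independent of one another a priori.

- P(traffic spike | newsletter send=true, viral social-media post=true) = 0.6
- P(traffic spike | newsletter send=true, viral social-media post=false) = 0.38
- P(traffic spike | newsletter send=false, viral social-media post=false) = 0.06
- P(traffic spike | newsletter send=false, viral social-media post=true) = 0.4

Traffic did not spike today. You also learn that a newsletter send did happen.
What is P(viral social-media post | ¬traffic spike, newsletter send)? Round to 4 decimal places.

P(¬traffic spike | newsletter send) = 0.62·0.65 + 0.4·0.35 = 0.403000 + 0.140000 = 0.543000
Of this, 0.140000 comes from 0.4·0.35 (the viral social-media post=true cases).
Hence the posterior is 0.140000/0.543000 ≈ 0.2578.

P(viral social-media post | ¬traffic spike, newsletter send) ≈ 0.2578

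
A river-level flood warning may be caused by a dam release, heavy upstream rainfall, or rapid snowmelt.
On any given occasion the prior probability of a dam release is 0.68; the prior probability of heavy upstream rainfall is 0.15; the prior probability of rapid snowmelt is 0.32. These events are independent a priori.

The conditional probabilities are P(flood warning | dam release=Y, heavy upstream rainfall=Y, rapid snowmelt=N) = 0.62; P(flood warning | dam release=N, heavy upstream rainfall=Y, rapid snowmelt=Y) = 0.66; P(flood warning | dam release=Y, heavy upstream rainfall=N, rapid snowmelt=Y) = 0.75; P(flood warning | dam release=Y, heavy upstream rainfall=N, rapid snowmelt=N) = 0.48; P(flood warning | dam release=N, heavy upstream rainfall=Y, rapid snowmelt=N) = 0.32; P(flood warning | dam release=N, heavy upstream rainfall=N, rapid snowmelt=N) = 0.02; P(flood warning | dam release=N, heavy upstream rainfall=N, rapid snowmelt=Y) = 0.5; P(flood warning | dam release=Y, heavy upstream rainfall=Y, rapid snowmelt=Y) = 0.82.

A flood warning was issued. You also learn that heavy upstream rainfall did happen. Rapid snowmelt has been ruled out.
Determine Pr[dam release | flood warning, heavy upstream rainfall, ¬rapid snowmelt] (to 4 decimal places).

Enumerate both values of dam release and weight by the priors:
  P(flood warning | heavy upstream rainfall, ¬rapid snowmelt) = 0.32·0.32 + 0.62·0.68
        = 0.102400 + 0.421600 = 0.524000
The terms with dam release present sum to 0.421600, so
  P(dam release | flood warning, heavy upstream rainfall, ¬rapid snowmelt) = 0.421600 / 0.524000 ≈ 0.8046

Pr[dam release | flood warning, heavy upstream rainfall, ¬rapid snowmelt] ≈ 0.8046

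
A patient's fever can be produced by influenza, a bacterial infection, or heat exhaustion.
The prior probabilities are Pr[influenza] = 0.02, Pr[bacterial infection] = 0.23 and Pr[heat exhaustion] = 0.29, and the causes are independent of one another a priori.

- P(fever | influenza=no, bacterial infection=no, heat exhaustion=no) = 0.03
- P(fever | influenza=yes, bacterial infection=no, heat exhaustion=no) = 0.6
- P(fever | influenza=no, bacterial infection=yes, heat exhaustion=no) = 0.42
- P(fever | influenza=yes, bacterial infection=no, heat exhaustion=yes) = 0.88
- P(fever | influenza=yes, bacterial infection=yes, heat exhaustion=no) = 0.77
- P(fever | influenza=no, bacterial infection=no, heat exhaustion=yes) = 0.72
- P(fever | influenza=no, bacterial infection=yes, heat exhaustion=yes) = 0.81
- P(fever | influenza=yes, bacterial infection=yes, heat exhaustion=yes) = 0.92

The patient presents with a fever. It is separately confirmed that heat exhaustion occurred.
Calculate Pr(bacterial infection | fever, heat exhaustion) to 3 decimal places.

Weight on bacterial infection=true, given the evidence: 0.182574 + 0.004232 = 0.186806
Normalizer over all consistent configurations: 0.72×0.98×0.77 + 0.81×0.98×0.23 + 0.88×0.02×0.77 + 0.92×0.02×0.23 = 0.743670
Posterior = 0.186806 / 0.743670 ≈ 0.251

Pr(bacterial infection | fever, heat exhaustion) ≈ 0.251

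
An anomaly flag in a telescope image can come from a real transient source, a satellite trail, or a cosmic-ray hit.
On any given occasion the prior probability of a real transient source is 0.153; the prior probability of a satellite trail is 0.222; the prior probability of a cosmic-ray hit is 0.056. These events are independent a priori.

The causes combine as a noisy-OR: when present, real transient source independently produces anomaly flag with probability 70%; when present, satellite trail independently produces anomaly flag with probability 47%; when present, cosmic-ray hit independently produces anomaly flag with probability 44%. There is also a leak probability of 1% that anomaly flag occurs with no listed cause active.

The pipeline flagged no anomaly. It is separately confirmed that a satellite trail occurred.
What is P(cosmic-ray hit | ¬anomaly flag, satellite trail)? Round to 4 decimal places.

Under noisy-OR, P(anomaly flag | causes) = 1 − (1−0.01)·∏(1−qᵢ) over the active causes.
P(¬anomaly flag | satellite trail) = 0.5247·0.847·0.944 + 0.293832·0.847·0.056 + 0.15741·0.153·0.944 + 0.08815·0.153·0.056 = 0.419533 + 0.013937 + 0.022735 + 0.000755 = 0.456960
Of this, 0.014692 comes from 0.013937 + 0.000755 (the cosmic-ray hit=true cases).
P(cosmic-ray hit | ¬anomaly flag, satellite trail) = 0.014692 / 0.456960 ≈ 0.0322

P(cosmic-ray hit | ¬anomaly flag, satellite trail) ≈ 0.0322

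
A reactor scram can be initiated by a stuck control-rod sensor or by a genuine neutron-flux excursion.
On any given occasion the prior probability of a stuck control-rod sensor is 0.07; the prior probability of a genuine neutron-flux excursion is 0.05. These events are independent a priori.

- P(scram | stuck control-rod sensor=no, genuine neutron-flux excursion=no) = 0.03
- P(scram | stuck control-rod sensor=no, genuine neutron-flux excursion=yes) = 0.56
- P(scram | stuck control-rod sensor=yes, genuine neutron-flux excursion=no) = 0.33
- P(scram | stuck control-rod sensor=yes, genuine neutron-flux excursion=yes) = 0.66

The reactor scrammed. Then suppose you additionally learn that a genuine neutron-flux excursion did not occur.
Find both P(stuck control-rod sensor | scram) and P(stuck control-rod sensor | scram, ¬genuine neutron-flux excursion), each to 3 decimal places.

Enumerate the 4 (stuck control-rod sensor, genuine neutron-flux excursion) configurations and weight by the priors:
  P(scram) = 0.03×0.93×0.95 + 0.56×0.93×0.05 + 0.33×0.07×0.95 + 0.66×0.07×0.05
        = 0.026505 + 0.026040 + 0.021945 + 0.002310 = 0.076800
Configurations with stuck control-rod sensor contribute 0.024255, so
  P(stuck control-rod sensor | scram) = 0.024255 / 0.076800 ≈ 0.316

Now condition on the additional information:
Weight on stuck control-rod sensor=true, given the evidence: 0.33·0.07 = 0.023100
The normalizing constant is 0.03·0.93 + 0.33·0.07 = 0.051000
P(stuck control-rod sensor | scram, ¬genuine neutron-flux excursion) = 0.023100/0.051000 ≈ 0.453
Ruling out genuine neutron-flux excursion raises the posterior on stuck control-rod sensor — the flip side of explaining away.

P(stuck control-rod sensor | scram) ≈ 0.316; P(stuck control-rod sensor | scram, ¬genuine neutron-flux excursion) ≈ 0.453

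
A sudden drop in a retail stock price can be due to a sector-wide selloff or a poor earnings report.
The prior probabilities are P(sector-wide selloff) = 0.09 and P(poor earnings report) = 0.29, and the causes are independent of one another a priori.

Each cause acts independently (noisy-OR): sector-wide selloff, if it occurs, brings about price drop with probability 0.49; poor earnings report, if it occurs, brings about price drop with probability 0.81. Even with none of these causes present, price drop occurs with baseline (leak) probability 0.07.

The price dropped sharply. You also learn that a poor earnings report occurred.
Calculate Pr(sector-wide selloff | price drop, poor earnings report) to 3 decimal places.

Pr(sector-wide selloff | price drop, poor earnings report) ≈ 0.099

Under noisy-OR, P(price drop | causes) = 1 − (1−0.07)·∏(1−qᵢ) over the active causes.
Weight on sector-wide selloff=true, given the evidence: 0.909883·0.09 = 0.081889
The normalizing constant is 0.8233·0.91 + 0.909883·0.09 = 0.831092
Posterior = 0.081889 / 0.831092 ≈ 0.099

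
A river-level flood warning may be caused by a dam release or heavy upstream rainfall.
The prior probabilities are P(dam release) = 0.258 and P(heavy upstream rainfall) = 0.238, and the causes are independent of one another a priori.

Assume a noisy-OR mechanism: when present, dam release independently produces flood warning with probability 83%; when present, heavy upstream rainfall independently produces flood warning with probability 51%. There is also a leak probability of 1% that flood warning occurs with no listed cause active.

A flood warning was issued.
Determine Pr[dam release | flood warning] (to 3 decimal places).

Under noisy-OR, P(flood warning | causes) = 1 − (1−0.01)·∏(1−qᵢ) over the active causes.
Sum P(flood warning|·) weighted by the priors over the 4 (dam release, heavy upstream rainfall) configurations:
  P(flood warning) = 0.01×0.742×0.762 + 0.5149×0.742×0.238 + 0.8317×0.258×0.762 + 0.917533×0.258×0.238
        = 0.005654 + 0.090929 + 0.163509 + 0.056340 = 0.316432
The terms with dam release present sum to 0.219849, so
  P(dam release | flood warning) = 0.219849 / 0.316432 ≈ 0.695

Pr[dam release | flood warning] ≈ 0.695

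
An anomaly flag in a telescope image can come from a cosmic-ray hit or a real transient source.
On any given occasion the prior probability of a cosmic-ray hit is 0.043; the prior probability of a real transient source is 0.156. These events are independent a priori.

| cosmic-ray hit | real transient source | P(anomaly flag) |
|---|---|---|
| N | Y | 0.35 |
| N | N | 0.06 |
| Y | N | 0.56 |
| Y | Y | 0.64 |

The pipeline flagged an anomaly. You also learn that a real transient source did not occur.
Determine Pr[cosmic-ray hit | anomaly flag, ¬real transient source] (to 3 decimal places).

Pr[cosmic-ray hit | anomaly flag, ¬real transient source] ≈ 0.295

Enumerate both values of cosmic-ray hit and weight by the priors:
  P(anomaly flag | ¬real transient source) = 0.06*0.957 + 0.56*0.043
        = 0.057420 + 0.024080 = 0.081500
Configurations with cosmic-ray hit contribute 0.024080, so
  P(cosmic-ray hit | anomaly flag, ¬real transient source) = 0.024080 / 0.081500 ≈ 0.295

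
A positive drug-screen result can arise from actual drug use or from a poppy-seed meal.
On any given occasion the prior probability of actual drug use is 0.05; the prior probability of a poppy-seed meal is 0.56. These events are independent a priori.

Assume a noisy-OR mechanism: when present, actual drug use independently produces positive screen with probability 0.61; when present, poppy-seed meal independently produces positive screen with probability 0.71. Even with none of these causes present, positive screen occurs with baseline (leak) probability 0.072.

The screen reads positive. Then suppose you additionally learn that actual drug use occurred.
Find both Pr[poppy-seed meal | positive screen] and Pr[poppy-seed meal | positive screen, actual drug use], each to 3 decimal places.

Under noisy-OR, P(positive screen | causes) = 1 − (1−0.072)·∏(1−qᵢ) over the active causes.
P(positive screen) = 0.072*0.95*0.44 + 0.73088*0.95*0.56 + 0.63808*0.05*0.44 + 0.895043*0.05*0.56 = 0.030096 + 0.388828 + 0.014038 + 0.025061 = 0.458023
Of this, 0.413889 comes from 0.388828 + 0.025061 (the poppy-seed meal=true cases).
P(poppy-seed meal | positive screen) = 0.413889 / 0.458023 ≈ 0.904

With the extra evidence:
Sum P(positive screen|·) weighted by the priors over both values of poppy-seed meal:
  P(positive screen | actual drug use) = 0.63808·0.44 + 0.895043·0.56
        = 0.280755 + 0.501224 = 0.781979
Configurations with poppy-seed meal contribute 0.501224, so
  P(poppy-seed meal | positive screen, actual drug use) = 0.501224 / 0.781979 ≈ 0.641
Conditioning on actual drug use lowers the posterior on poppy-seed meal: the classic explaining-away effect in a common-effect structure.

Pr[poppy-seed meal | positive screen] ≈ 0.904; Pr[poppy-seed meal | positive screen, actual drug use] ≈ 0.641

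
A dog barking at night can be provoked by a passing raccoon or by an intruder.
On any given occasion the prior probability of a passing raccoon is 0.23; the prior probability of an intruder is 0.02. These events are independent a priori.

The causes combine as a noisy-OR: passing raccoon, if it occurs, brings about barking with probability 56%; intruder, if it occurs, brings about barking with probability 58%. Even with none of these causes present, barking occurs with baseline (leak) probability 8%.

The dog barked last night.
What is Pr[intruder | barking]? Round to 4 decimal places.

Pr[intruder | barking] ≈ 0.0638

Under noisy-OR, P(barking | causes) = 1 − (1−0.08)·∏(1−qᵢ) over the active causes.
P(barking) = 0.08·0.77·0.98 + 0.6136·0.77·0.02 + 0.5952·0.23·0.98 + 0.829984·0.23·0.02 = 0.060368 + 0.009449 + 0.134158 + 0.003818 = 0.207793
The intruder-present share is 0.009449 + 0.003818 = 0.013267.
Hence the posterior is 0.013267/0.207793 ≈ 0.0638.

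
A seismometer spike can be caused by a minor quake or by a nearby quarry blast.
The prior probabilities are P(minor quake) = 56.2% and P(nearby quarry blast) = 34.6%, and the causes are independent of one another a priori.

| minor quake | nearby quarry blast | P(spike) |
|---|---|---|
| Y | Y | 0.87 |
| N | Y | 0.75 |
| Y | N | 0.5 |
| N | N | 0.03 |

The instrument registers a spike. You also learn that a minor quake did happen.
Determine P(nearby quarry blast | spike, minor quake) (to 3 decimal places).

P(nearby quarry blast | spike, minor quake) ≈ 0.479

P(spike | minor quake) = 0.5×0.654 + 0.87×0.346 = 0.327000 + 0.301020 = 0.628020
The nearby quarry blast-present share is 0.87×0.346 = 0.301020.
Hence the posterior is 0.301020/0.628020 ≈ 0.479.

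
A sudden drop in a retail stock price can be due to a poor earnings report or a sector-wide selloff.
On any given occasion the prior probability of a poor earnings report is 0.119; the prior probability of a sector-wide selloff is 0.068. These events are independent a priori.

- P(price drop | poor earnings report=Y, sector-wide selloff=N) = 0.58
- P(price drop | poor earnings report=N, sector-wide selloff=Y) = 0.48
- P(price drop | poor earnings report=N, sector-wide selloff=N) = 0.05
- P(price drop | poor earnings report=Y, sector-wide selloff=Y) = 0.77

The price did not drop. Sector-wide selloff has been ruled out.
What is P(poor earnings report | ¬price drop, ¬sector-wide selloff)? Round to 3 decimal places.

Sum P(¬price drop|·) weighted by the priors over both values of poor earnings report:
  P(¬price drop | ¬sector-wide selloff) = 0.95·0.881 + 0.42·0.119
        = 0.836950 + 0.049980 = 0.886930
Configurations with poor earnings report contribute 0.049980, so
  P(poor earnings report | ¬price drop, ¬sector-wide selloff) = 0.049980 / 0.886930 ≈ 0.056

P(poor earnings report | ¬price drop, ¬sector-wide selloff) ≈ 0.056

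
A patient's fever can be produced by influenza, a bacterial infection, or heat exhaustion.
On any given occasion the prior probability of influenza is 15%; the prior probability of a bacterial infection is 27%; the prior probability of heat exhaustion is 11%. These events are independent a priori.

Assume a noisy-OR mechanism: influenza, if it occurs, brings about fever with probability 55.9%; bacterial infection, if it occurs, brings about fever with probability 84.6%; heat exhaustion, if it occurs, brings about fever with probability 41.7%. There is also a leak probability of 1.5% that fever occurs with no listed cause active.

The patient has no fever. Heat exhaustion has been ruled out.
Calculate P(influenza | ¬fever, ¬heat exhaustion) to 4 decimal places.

P(influenza | ¬fever, ¬heat exhaustion) ≈ 0.0722

Under noisy-OR, P(fever | causes) = 1 − (1−0.015)·∏(1−qᵢ) over the active causes.
P(¬fever | ¬heat exhaustion) = 0.985·0.85·0.73 + 0.15169·0.85·0.27 + 0.434385·0.15·0.73 + 0.066895·0.15·0.27 = 0.611192 + 0.034813 + 0.047565 + 0.002709 = 0.696279
The influenza-present share is 0.047565 + 0.002709 = 0.050274.
P(influenza | ¬fever, ¬heat exhaustion) = 0.050274 / 0.696279 ≈ 0.0722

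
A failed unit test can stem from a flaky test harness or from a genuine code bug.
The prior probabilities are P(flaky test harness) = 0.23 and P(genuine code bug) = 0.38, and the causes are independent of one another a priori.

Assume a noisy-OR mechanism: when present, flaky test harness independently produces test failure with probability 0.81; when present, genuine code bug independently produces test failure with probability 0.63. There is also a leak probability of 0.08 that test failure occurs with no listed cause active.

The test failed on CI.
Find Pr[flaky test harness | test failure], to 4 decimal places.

Under noisy-OR, P(test failure | causes) = 1 − (1−0.08)·∏(1−qᵢ) over the active causes.
P(test failure) = 0.08×0.77×0.62 + 0.6596×0.77×0.38 + 0.8252×0.23×0.62 + 0.935324×0.23×0.38 = 0.038192 + 0.192999 + 0.117674 + 0.081747 = 0.430612
Of this, 0.199421 comes from 0.117674 + 0.081747 (the flaky test harness=true cases).
Hence the posterior is 0.199421/0.430612 ≈ 0.4631.

Pr[flaky test harness | test failure] ≈ 0.4631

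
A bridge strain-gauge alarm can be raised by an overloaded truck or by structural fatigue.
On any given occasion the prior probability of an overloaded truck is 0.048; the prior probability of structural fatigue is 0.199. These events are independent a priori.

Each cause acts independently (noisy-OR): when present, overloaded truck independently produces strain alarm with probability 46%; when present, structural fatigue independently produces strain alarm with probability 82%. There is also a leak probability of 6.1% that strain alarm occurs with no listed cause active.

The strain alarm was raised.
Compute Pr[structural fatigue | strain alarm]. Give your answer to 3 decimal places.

Pr[structural fatigue | strain alarm] ≈ 0.717

Under noisy-OR, P(strain alarm | causes) = 1 − (1−0.061)·∏(1−qᵢ) over the active causes.
P(strain alarm) = 0.061·0.952·0.801 + 0.83098·0.952·0.199 + 0.49294·0.048·0.801 + 0.908729·0.048·0.199 = 0.046516 + 0.157427 + 0.018953 + 0.008680 = 0.231576
Of this, 0.166107 comes from 0.157427 + 0.008680 (the structural fatigue=true cases).
So P(structural fatigue | strain alarm) = 0.166107/0.231576 ≈ 0.717.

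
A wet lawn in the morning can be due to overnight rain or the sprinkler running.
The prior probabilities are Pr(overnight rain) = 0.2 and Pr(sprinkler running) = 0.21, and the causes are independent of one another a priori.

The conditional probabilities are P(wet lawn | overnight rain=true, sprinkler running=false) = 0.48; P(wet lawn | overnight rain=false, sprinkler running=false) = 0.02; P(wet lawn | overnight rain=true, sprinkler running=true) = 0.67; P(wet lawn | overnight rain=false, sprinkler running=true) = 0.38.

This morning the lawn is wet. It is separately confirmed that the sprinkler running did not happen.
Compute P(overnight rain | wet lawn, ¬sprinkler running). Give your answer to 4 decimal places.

P(overnight rain | wet lawn, ¬sprinkler running) ≈ 0.8571

P(wet lawn | ¬sprinkler running) = 0.02×0.8 + 0.48×0.2 = 0.016000 + 0.096000 = 0.112000
The overnight rain-present share is 0.48×0.2 = 0.096000.
P(overnight rain | wet lawn, ¬sprinkler running) = 0.096000 / 0.112000 ≈ 0.8571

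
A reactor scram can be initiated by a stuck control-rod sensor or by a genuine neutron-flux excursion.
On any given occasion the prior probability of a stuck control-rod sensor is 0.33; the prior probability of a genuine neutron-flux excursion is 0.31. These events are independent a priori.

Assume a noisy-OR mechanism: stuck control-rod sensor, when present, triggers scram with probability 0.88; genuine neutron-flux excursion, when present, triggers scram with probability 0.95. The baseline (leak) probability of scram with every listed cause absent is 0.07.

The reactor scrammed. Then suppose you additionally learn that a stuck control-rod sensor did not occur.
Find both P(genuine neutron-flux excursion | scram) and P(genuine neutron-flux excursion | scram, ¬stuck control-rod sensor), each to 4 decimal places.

Under noisy-OR, P(scram | causes) = 1 − (1−0.07)·∏(1−qᵢ) over the active causes.
By total probability over the 4 (stuck control-rod sensor, genuine neutron-flux excursion) configurations:
  P(scram) = 0.07*0.67*0.69 + 0.9535*0.67*0.31 + 0.8884*0.33*0.69 + 0.99442*0.33*0.31
        = 0.032361 + 0.198042 + 0.202289 + 0.101729 = 0.534421
The terms with genuine neutron-flux excursion present sum to 0.299771, so
  P(genuine neutron-flux excursion | scram) = 0.299771 / 0.534421 ≈ 0.5609

Now condition on the additional information:
By total probability over both values of genuine neutron-flux excursion:
  P(scram | ¬stuck control-rod sensor) = 0.07*0.69 + 0.9535*0.31
        = 0.048300 + 0.295585 = 0.343885
Configurations with genuine neutron-flux excursion contribute 0.295585, so
  P(genuine neutron-flux excursion | scram, ¬stuck control-rod sensor) = 0.295585 / 0.343885 ≈ 0.8595

P(genuine neutron-flux excursion | scram) ≈ 0.5609; P(genuine neutron-flux excursion | scram, ¬stuck control-rod sensor) ≈ 0.8595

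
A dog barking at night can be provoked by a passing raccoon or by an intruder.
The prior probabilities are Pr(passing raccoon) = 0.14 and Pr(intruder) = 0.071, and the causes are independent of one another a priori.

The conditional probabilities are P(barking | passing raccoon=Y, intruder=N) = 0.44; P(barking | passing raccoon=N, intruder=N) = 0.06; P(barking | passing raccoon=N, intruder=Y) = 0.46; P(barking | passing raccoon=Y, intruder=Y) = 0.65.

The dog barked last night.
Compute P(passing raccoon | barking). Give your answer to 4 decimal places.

P(passing raccoon | barking) ≈ 0.4558

Numerator (weight on configurations with passing raccoon): 0.057226 + 0.006461 = 0.063687
Denominator P(barking): 0.06*0.86*0.929 + 0.46*0.86*0.071 + 0.44*0.14*0.929 + 0.65*0.14*0.071 = 0.139711
Posterior = 0.063687 / 0.139711 ≈ 0.4558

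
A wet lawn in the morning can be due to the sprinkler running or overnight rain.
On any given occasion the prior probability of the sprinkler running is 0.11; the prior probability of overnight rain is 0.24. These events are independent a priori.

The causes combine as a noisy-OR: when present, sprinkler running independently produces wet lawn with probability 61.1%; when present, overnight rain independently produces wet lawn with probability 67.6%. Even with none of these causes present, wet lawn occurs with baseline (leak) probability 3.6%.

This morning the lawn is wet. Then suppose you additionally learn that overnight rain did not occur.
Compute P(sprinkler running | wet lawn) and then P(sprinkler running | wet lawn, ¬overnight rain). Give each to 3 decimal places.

Under noisy-OR, P(wet lawn | causes) = 1 − (1−0.036)·∏(1−qᵢ) over the active causes.
P(wet lawn) = 0.036×0.89×0.76 + 0.687664×0.89×0.24 + 0.625004×0.11×0.76 + 0.878501×0.11×0.24 = 0.024350 + 0.146885 + 0.052250 + 0.023192 = 0.246677
Of this, 0.075442 comes from 0.052250 + 0.023192 (the sprinkler running=true cases).
P(sprinkler running | wet lawn) = 0.075442 / 0.246677 ≈ 0.306

Now also conditioning on overnight rain≠true:
P(wet lawn | ¬overnight rain) = 0.036·0.89 + 0.625004·0.11 = 0.032040 + 0.068750 = 0.100790
Of this, 0.068750 comes from 0.625004·0.11 (the sprinkler running=true cases).
Hence the posterior is 0.068750/0.100790 ≈ 0.682.
Ruling out overnight rain raises the posterior on sprinkler running — the flip side of explaining away.

P(sprinkler running | wet lawn) ≈ 0.306; P(sprinkler running | wet lawn, ¬overnight rain) ≈ 0.682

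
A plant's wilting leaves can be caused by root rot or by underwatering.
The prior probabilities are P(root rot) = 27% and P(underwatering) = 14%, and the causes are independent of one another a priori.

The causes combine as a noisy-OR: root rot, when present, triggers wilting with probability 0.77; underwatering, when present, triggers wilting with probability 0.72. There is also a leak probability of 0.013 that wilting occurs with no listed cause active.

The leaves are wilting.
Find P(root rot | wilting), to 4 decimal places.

P(root rot | wilting) ≈ 0.7235

Under noisy-OR, P(wilting | causes) = 1 − (1−0.013)·∏(1−qᵢ) over the active causes.
Enumerate the 4 (root rot, underwatering) configurations and weight by the priors:
  P(wilting) = 0.013·0.73·0.86 + 0.72364·0.73·0.14 + 0.77299·0.27·0.86 + 0.936437·0.27·0.14
        = 0.008161 + 0.073956 + 0.179488 + 0.035397 = 0.297002
The terms with root rot present sum to 0.214885, so
  P(root rot | wilting) = 0.214885 / 0.297002 ≈ 0.7235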